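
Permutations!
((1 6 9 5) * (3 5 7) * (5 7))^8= (9)= [0, 1, 2, 3, 4, 5, 6, 7, 8, 9]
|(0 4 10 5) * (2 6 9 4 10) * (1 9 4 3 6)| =6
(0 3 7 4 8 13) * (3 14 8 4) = (0 14 8 13)(3 7) = [14, 1, 2, 7, 4, 5, 6, 3, 13, 9, 10, 11, 12, 0, 8]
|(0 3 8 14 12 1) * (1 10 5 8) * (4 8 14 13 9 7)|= |(0 3 1)(4 8 13 9 7)(5 14 12 10)|= 60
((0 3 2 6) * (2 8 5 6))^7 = (0 8 6 3 5) = [8, 1, 2, 5, 4, 0, 3, 7, 6]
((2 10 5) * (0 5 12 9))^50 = [2, 1, 12, 3, 4, 10, 6, 7, 8, 5, 9, 11, 0] = (0 2 12)(5 10 9)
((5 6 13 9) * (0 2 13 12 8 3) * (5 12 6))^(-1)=(0 3 8 12 9 13 2)=[3, 1, 0, 8, 4, 5, 6, 7, 12, 13, 10, 11, 9, 2]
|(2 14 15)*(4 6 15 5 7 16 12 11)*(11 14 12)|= |(2 12 14 5 7 16 11 4 6 15)|= 10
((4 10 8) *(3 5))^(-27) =(10)(3 5) =[0, 1, 2, 5, 4, 3, 6, 7, 8, 9, 10]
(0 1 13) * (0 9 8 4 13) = (0 1)(4 13 9 8) = [1, 0, 2, 3, 13, 5, 6, 7, 4, 8, 10, 11, 12, 9]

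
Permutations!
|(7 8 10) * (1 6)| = 6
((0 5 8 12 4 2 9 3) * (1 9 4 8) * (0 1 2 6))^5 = (1 3 9)(8 12) = [0, 3, 2, 9, 4, 5, 6, 7, 12, 1, 10, 11, 8]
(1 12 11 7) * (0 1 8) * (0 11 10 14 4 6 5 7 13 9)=(0 1 12 10 14 4 6 5 7 8 11 13 9)=[1, 12, 2, 3, 6, 7, 5, 8, 11, 0, 14, 13, 10, 9, 4]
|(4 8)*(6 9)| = 2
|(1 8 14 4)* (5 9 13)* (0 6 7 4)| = |(0 6 7 4 1 8 14)(5 9 13)| = 21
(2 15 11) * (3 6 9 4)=[0, 1, 15, 6, 3, 5, 9, 7, 8, 4, 10, 2, 12, 13, 14, 11]=(2 15 11)(3 6 9 4)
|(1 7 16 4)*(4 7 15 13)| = |(1 15 13 4)(7 16)| = 4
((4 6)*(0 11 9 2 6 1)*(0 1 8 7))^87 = [7, 1, 9, 3, 6, 5, 2, 8, 4, 11, 10, 0] = (0 7 8 4 6 2 9 11)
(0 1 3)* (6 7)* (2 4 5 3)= (0 1 2 4 5 3)(6 7)= [1, 2, 4, 0, 5, 3, 7, 6]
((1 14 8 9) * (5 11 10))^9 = [0, 14, 2, 3, 4, 5, 6, 7, 9, 1, 10, 11, 12, 13, 8] = (1 14 8 9)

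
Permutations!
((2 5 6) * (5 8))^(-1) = (2 6 5 8) = [0, 1, 6, 3, 4, 8, 5, 7, 2]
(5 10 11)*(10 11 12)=(5 11)(10 12)=[0, 1, 2, 3, 4, 11, 6, 7, 8, 9, 12, 5, 10]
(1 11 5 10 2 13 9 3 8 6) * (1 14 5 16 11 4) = (1 4)(2 13 9 3 8 6 14 5 10)(11 16) = [0, 4, 13, 8, 1, 10, 14, 7, 6, 3, 2, 16, 12, 9, 5, 15, 11]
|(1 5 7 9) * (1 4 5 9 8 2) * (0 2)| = 8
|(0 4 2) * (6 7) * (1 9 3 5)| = 12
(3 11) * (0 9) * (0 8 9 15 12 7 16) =(0 15 12 7 16)(3 11)(8 9) =[15, 1, 2, 11, 4, 5, 6, 16, 9, 8, 10, 3, 7, 13, 14, 12, 0]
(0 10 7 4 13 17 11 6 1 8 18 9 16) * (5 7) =[10, 8, 2, 3, 13, 7, 1, 4, 18, 16, 5, 6, 12, 17, 14, 15, 0, 11, 9] =(0 10 5 7 4 13 17 11 6 1 8 18 9 16)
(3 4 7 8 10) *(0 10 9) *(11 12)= (0 10 3 4 7 8 9)(11 12)= [10, 1, 2, 4, 7, 5, 6, 8, 9, 0, 3, 12, 11]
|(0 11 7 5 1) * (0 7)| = |(0 11)(1 7 5)| = 6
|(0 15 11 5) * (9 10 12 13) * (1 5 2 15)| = |(0 1 5)(2 15 11)(9 10 12 13)| = 12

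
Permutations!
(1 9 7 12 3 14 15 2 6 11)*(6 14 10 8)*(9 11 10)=(1 11)(2 14 15)(3 9 7 12)(6 10 8)=[0, 11, 14, 9, 4, 5, 10, 12, 6, 7, 8, 1, 3, 13, 15, 2]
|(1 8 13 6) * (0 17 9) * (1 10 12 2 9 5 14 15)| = |(0 17 5 14 15 1 8 13 6 10 12 2 9)| = 13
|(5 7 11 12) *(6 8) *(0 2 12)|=6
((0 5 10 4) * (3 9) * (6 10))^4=(0 4 10 6 5)=[4, 1, 2, 3, 10, 0, 5, 7, 8, 9, 6]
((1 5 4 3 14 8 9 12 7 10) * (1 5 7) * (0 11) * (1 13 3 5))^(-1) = (0 11)(1 10 7)(3 13 12 9 8 14)(4 5) = [11, 10, 2, 13, 5, 4, 6, 1, 14, 8, 7, 0, 9, 12, 3]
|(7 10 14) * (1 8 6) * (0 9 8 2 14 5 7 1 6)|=3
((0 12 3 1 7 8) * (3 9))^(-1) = (0 8 7 1 3 9 12) = [8, 3, 2, 9, 4, 5, 6, 1, 7, 12, 10, 11, 0]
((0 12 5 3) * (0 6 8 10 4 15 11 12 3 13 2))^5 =[4, 1, 10, 15, 13, 6, 11, 7, 12, 9, 5, 0, 3, 8, 14, 2] =(0 4 13 8 12 3 15 2 10 5 6 11)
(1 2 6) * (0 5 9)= (0 5 9)(1 2 6)= [5, 2, 6, 3, 4, 9, 1, 7, 8, 0]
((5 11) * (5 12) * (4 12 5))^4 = (12) = [0, 1, 2, 3, 4, 5, 6, 7, 8, 9, 10, 11, 12]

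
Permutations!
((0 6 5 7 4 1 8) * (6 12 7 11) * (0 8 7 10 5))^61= (0 12 10 5 11 6)(1 7 4)= [12, 7, 2, 3, 1, 11, 0, 4, 8, 9, 5, 6, 10]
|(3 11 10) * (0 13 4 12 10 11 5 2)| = 8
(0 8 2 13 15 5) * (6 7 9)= (0 8 2 13 15 5)(6 7 9)= [8, 1, 13, 3, 4, 0, 7, 9, 2, 6, 10, 11, 12, 15, 14, 5]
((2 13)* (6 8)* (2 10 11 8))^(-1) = (2 6 8 11 10 13) = [0, 1, 6, 3, 4, 5, 8, 7, 11, 9, 13, 10, 12, 2]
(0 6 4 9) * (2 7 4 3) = [6, 1, 7, 2, 9, 5, 3, 4, 8, 0] = (0 6 3 2 7 4 9)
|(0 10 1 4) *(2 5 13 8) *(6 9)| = |(0 10 1 4)(2 5 13 8)(6 9)| = 4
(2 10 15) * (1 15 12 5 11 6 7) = [0, 15, 10, 3, 4, 11, 7, 1, 8, 9, 12, 6, 5, 13, 14, 2] = (1 15 2 10 12 5 11 6 7)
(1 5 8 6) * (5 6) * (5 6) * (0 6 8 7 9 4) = (0 6 1 5 7 9 4) = [6, 5, 2, 3, 0, 7, 1, 9, 8, 4]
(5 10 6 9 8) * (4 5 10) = (4 5)(6 9 8 10) = [0, 1, 2, 3, 5, 4, 9, 7, 10, 8, 6]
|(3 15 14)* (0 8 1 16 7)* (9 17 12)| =|(0 8 1 16 7)(3 15 14)(9 17 12)| =15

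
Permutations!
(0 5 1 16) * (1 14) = (0 5 14 1 16) = [5, 16, 2, 3, 4, 14, 6, 7, 8, 9, 10, 11, 12, 13, 1, 15, 0]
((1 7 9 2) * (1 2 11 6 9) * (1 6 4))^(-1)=(1 4 11 9 6 7)=[0, 4, 2, 3, 11, 5, 7, 1, 8, 6, 10, 9]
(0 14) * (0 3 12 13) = (0 14 3 12 13) = [14, 1, 2, 12, 4, 5, 6, 7, 8, 9, 10, 11, 13, 0, 3]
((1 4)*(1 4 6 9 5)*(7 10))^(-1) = (1 5 9 6)(7 10) = [0, 5, 2, 3, 4, 9, 1, 10, 8, 6, 7]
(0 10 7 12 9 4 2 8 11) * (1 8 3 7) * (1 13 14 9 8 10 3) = (0 3 7 12 8 11)(1 10 13 14 9 4 2) = [3, 10, 1, 7, 2, 5, 6, 12, 11, 4, 13, 0, 8, 14, 9]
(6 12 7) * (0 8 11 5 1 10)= (0 8 11 5 1 10)(6 12 7)= [8, 10, 2, 3, 4, 1, 12, 6, 11, 9, 0, 5, 7]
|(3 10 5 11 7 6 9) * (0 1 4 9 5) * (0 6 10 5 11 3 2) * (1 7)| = |(0 7 10 6 11 1 4 9 2)(3 5)| = 18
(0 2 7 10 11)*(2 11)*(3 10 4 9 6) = (0 11)(2 7 4 9 6 3 10) = [11, 1, 7, 10, 9, 5, 3, 4, 8, 6, 2, 0]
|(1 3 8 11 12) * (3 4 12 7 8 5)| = 6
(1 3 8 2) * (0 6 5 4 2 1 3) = (0 6 5 4 2 3 8 1) = [6, 0, 3, 8, 2, 4, 5, 7, 1]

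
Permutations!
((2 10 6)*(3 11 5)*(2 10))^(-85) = [0, 1, 2, 5, 4, 11, 10, 7, 8, 9, 6, 3] = (3 5 11)(6 10)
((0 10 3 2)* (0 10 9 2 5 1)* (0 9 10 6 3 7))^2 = (0 7 10)(1 2 3)(5 9 6) = [7, 2, 3, 1, 4, 9, 5, 10, 8, 6, 0]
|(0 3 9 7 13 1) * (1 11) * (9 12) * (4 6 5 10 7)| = 12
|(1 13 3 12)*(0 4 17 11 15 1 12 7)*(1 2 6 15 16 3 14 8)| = |(0 4 17 11 16 3 7)(1 13 14 8)(2 6 15)| = 84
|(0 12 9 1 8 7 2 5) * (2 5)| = 7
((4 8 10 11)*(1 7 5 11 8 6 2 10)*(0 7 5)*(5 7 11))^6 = (0 8 6)(1 2 11)(4 7 10) = [8, 2, 11, 3, 7, 5, 0, 10, 6, 9, 4, 1]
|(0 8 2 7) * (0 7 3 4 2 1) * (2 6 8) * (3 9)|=|(0 2 9 3 4 6 8 1)|=8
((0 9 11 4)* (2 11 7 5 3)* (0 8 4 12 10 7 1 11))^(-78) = [1, 12, 9, 0, 4, 2, 6, 3, 8, 11, 5, 10, 7] = (0 1 12 7 3)(2 9 11 10 5)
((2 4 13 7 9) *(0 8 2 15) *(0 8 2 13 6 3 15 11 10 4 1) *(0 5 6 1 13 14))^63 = (0 7 10 5 15)(1 3 14 13 11)(2 9 4 6 8) = [7, 3, 9, 14, 6, 15, 8, 10, 2, 4, 5, 1, 12, 11, 13, 0]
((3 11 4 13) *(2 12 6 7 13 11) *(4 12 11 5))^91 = [0, 1, 2, 3, 5, 4, 6, 7, 8, 9, 10, 11, 12, 13] = (13)(4 5)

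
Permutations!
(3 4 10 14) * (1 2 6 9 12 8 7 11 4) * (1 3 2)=(2 6 9 12 8 7 11 4 10 14)=[0, 1, 6, 3, 10, 5, 9, 11, 7, 12, 14, 4, 8, 13, 2]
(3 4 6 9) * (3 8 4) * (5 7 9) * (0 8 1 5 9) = (0 8 4 6 9 1 5 7) = [8, 5, 2, 3, 6, 7, 9, 0, 4, 1]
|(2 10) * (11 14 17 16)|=4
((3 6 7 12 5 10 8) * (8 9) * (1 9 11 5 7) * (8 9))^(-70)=(12)(1 3)(5 11 10)(6 8)=[0, 3, 2, 1, 4, 11, 8, 7, 6, 9, 5, 10, 12]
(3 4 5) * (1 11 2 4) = (1 11 2 4 5 3) = [0, 11, 4, 1, 5, 3, 6, 7, 8, 9, 10, 2]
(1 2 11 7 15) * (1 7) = (1 2 11)(7 15) = [0, 2, 11, 3, 4, 5, 6, 15, 8, 9, 10, 1, 12, 13, 14, 7]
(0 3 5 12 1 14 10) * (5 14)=(0 3 14 10)(1 5 12)=[3, 5, 2, 14, 4, 12, 6, 7, 8, 9, 0, 11, 1, 13, 10]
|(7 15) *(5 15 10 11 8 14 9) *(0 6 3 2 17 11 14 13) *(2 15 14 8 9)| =24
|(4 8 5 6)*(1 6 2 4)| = |(1 6)(2 4 8 5)| = 4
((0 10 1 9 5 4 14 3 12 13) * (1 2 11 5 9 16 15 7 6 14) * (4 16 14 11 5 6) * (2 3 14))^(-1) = (0 13 12 3 10)(1 4 7 15 16 5 2)(6 11) = [13, 4, 1, 10, 7, 2, 11, 15, 8, 9, 0, 6, 3, 12, 14, 16, 5]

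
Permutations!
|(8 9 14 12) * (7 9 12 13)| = 4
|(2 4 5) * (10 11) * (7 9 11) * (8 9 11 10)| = 15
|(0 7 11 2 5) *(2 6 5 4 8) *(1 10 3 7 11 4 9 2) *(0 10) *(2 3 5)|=10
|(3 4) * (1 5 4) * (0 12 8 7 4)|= |(0 12 8 7 4 3 1 5)|= 8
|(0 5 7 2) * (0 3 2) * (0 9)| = |(0 5 7 9)(2 3)| = 4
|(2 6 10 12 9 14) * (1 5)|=6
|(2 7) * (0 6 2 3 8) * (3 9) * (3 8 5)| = 6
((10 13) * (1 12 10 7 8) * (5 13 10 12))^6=[0, 5, 2, 3, 4, 13, 6, 8, 1, 9, 10, 11, 12, 7]=(1 5 13 7 8)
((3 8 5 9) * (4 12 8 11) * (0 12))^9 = (0 12 8 5 9 3 11 4) = [12, 1, 2, 11, 0, 9, 6, 7, 5, 3, 10, 4, 8]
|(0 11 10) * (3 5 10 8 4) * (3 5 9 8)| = |(0 11 3 9 8 4 5 10)| = 8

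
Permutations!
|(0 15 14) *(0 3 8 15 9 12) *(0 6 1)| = 20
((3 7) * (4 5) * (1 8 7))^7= (1 3 7 8)(4 5)= [0, 3, 2, 7, 5, 4, 6, 8, 1]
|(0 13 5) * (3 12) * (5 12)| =5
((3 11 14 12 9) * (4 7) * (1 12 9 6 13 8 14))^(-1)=[0, 11, 2, 9, 7, 5, 12, 4, 13, 14, 10, 3, 1, 6, 8]=(1 11 3 9 14 8 13 6 12)(4 7)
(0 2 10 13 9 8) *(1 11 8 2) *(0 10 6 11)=(0 1)(2 6 11 8 10 13 9)=[1, 0, 6, 3, 4, 5, 11, 7, 10, 2, 13, 8, 12, 9]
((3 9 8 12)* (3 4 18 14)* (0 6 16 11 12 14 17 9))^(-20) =(0 12 9)(3 11 17)(4 8 6)(14 16 18) =[12, 1, 2, 11, 8, 5, 4, 7, 6, 0, 10, 17, 9, 13, 16, 15, 18, 3, 14]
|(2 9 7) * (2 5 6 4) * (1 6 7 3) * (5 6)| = 8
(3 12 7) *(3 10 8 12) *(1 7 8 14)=(1 7 10 14)(8 12)=[0, 7, 2, 3, 4, 5, 6, 10, 12, 9, 14, 11, 8, 13, 1]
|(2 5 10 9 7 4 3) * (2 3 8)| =|(2 5 10 9 7 4 8)| =7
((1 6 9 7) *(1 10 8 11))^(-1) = [0, 11, 2, 3, 4, 5, 1, 9, 10, 6, 7, 8] = (1 11 8 10 7 9 6)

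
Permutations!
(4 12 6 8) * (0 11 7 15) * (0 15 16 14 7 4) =(0 11 4 12 6 8)(7 16 14) =[11, 1, 2, 3, 12, 5, 8, 16, 0, 9, 10, 4, 6, 13, 7, 15, 14]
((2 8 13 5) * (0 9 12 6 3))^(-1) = (0 3 6 12 9)(2 5 13 8) = [3, 1, 5, 6, 4, 13, 12, 7, 2, 0, 10, 11, 9, 8]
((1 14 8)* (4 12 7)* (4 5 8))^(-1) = (1 8 5 7 12 4 14) = [0, 8, 2, 3, 14, 7, 6, 12, 5, 9, 10, 11, 4, 13, 1]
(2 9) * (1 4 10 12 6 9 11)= (1 4 10 12 6 9 2 11)= [0, 4, 11, 3, 10, 5, 9, 7, 8, 2, 12, 1, 6]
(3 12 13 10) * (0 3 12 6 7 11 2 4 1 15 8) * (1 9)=(0 3 6 7 11 2 4 9 1 15 8)(10 12 13)=[3, 15, 4, 6, 9, 5, 7, 11, 0, 1, 12, 2, 13, 10, 14, 8]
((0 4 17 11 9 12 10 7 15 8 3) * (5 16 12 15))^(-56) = [0, 1, 2, 3, 4, 7, 6, 10, 8, 9, 12, 11, 16, 13, 14, 15, 5, 17] = (17)(5 7 10 12 16)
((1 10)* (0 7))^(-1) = [7, 10, 2, 3, 4, 5, 6, 0, 8, 9, 1] = (0 7)(1 10)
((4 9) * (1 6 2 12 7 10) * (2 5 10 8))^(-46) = (1 5)(2 7)(6 10)(8 12) = [0, 5, 7, 3, 4, 1, 10, 2, 12, 9, 6, 11, 8]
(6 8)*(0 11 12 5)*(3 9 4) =[11, 1, 2, 9, 3, 0, 8, 7, 6, 4, 10, 12, 5] =(0 11 12 5)(3 9 4)(6 8)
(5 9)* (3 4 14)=[0, 1, 2, 4, 14, 9, 6, 7, 8, 5, 10, 11, 12, 13, 3]=(3 4 14)(5 9)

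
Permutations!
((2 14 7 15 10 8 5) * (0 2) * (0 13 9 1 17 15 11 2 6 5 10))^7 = (0 15 17 1 9 13 5 6)(2 11 7 14)(8 10) = [15, 9, 11, 3, 4, 6, 0, 14, 10, 13, 8, 7, 12, 5, 2, 17, 16, 1]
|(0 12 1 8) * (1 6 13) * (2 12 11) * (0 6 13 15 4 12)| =21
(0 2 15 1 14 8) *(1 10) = (0 2 15 10 1 14 8) = [2, 14, 15, 3, 4, 5, 6, 7, 0, 9, 1, 11, 12, 13, 8, 10]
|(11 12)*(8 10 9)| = 6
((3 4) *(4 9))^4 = (3 9 4) = [0, 1, 2, 9, 3, 5, 6, 7, 8, 4]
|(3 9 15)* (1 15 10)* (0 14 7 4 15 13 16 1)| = |(0 14 7 4 15 3 9 10)(1 13 16)| = 24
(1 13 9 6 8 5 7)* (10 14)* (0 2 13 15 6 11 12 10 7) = (0 2 13 9 11 12 10 14 7 1 15 6 8 5) = [2, 15, 13, 3, 4, 0, 8, 1, 5, 11, 14, 12, 10, 9, 7, 6]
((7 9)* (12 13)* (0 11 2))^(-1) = (0 2 11)(7 9)(12 13) = [2, 1, 11, 3, 4, 5, 6, 9, 8, 7, 10, 0, 13, 12]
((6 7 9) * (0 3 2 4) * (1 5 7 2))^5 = (0 9 3 6 1 2 5 4 7) = [9, 2, 5, 6, 7, 4, 1, 0, 8, 3]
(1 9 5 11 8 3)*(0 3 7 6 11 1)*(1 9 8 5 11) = (0 3)(1 8 7 6)(5 9 11) = [3, 8, 2, 0, 4, 9, 1, 6, 7, 11, 10, 5]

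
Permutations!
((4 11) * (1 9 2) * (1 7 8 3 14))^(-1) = [0, 14, 9, 8, 11, 5, 6, 2, 7, 1, 10, 4, 12, 13, 3] = (1 14 3 8 7 2 9)(4 11)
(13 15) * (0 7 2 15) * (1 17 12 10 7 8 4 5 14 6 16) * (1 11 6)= [8, 17, 15, 3, 5, 14, 16, 2, 4, 9, 7, 6, 10, 0, 1, 13, 11, 12]= (0 8 4 5 14 1 17 12 10 7 2 15 13)(6 16 11)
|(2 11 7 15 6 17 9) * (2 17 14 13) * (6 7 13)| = |(2 11 13)(6 14)(7 15)(9 17)| = 6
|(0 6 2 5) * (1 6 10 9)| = |(0 10 9 1 6 2 5)| = 7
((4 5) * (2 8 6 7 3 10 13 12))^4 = (2 3)(6 13)(7 12)(8 10) = [0, 1, 3, 2, 4, 5, 13, 12, 10, 9, 8, 11, 7, 6]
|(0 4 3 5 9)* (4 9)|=|(0 9)(3 5 4)|=6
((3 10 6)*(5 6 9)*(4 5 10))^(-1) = (3 6 5 4)(9 10) = [0, 1, 2, 6, 3, 4, 5, 7, 8, 10, 9]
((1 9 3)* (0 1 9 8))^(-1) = [8, 0, 2, 9, 4, 5, 6, 7, 1, 3] = (0 8 1)(3 9)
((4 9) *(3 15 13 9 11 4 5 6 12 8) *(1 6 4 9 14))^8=(15)=[0, 1, 2, 3, 4, 5, 6, 7, 8, 9, 10, 11, 12, 13, 14, 15]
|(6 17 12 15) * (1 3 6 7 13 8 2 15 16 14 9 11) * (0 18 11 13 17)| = 30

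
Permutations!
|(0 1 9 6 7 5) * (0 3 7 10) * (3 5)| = 10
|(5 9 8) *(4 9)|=4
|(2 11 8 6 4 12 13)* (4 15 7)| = |(2 11 8 6 15 7 4 12 13)| = 9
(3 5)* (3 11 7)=(3 5 11 7)=[0, 1, 2, 5, 4, 11, 6, 3, 8, 9, 10, 7]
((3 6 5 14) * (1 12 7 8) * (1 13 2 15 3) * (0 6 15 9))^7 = [8, 0, 12, 15, 4, 2, 13, 5, 14, 7, 10, 11, 6, 1, 9, 3] = (0 8 14 9 7 5 2 12 6 13 1)(3 15)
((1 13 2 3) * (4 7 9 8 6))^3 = [0, 3, 13, 2, 8, 5, 9, 6, 7, 4, 10, 11, 12, 1] = (1 3 2 13)(4 8 7 6 9)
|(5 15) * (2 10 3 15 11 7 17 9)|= |(2 10 3 15 5 11 7 17 9)|= 9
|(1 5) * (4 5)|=3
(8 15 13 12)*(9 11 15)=(8 9 11 15 13 12)=[0, 1, 2, 3, 4, 5, 6, 7, 9, 11, 10, 15, 8, 12, 14, 13]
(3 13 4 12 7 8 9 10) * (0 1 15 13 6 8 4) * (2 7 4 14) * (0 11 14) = (0 1 15 13 11 14 2 7)(3 6 8 9 10)(4 12) = [1, 15, 7, 6, 12, 5, 8, 0, 9, 10, 3, 14, 4, 11, 2, 13]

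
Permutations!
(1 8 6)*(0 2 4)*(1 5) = (0 2 4)(1 8 6 5) = [2, 8, 4, 3, 0, 1, 5, 7, 6]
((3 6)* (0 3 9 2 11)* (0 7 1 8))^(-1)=(0 8 1 7 11 2 9 6 3)=[8, 7, 9, 0, 4, 5, 3, 11, 1, 6, 10, 2]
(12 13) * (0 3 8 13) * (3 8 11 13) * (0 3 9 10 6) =(0 8 9 10 6)(3 11 13 12) =[8, 1, 2, 11, 4, 5, 0, 7, 9, 10, 6, 13, 3, 12]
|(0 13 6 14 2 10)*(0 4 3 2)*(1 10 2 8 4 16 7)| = 12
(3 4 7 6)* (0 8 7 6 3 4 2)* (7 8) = (8)(0 7 3 2)(4 6) = [7, 1, 0, 2, 6, 5, 4, 3, 8]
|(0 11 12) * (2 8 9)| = 3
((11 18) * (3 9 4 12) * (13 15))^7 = (3 12 4 9)(11 18)(13 15) = [0, 1, 2, 12, 9, 5, 6, 7, 8, 3, 10, 18, 4, 15, 14, 13, 16, 17, 11]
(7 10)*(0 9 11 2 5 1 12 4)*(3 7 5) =(0 9 11 2 3 7 10 5 1 12 4) =[9, 12, 3, 7, 0, 1, 6, 10, 8, 11, 5, 2, 4]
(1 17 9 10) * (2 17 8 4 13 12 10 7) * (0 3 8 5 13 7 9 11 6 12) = (0 3 8 4 7 2 17 11 6 12 10 1 5 13) = [3, 5, 17, 8, 7, 13, 12, 2, 4, 9, 1, 6, 10, 0, 14, 15, 16, 11]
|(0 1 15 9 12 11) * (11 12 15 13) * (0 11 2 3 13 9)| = 12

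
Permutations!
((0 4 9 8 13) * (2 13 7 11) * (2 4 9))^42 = (0 8 11 2)(4 13 9 7) = [8, 1, 0, 3, 13, 5, 6, 4, 11, 7, 10, 2, 12, 9]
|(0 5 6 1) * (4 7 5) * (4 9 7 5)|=7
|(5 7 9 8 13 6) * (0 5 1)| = 8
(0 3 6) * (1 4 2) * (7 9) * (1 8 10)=[3, 4, 8, 6, 2, 5, 0, 9, 10, 7, 1]=(0 3 6)(1 4 2 8 10)(7 9)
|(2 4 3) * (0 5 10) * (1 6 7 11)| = |(0 5 10)(1 6 7 11)(2 4 3)| = 12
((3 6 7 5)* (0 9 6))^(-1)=[3, 1, 2, 5, 4, 7, 9, 6, 8, 0]=(0 3 5 7 6 9)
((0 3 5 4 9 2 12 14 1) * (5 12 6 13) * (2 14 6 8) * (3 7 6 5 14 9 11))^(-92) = (0 14 6)(1 13 7)(3 4 12 11 5) = [14, 13, 2, 4, 12, 3, 0, 1, 8, 9, 10, 5, 11, 7, 6]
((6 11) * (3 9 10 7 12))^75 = [0, 1, 2, 3, 4, 5, 11, 7, 8, 9, 10, 6, 12] = (12)(6 11)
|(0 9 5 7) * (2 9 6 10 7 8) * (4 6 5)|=9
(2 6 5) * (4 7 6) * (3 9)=(2 4 7 6 5)(3 9)=[0, 1, 4, 9, 7, 2, 5, 6, 8, 3]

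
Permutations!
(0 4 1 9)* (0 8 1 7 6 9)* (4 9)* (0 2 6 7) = (0 9 8 1 2 6 4) = [9, 2, 6, 3, 0, 5, 4, 7, 1, 8]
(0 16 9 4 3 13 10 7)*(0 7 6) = (0 16 9 4 3 13 10 6) = [16, 1, 2, 13, 3, 5, 0, 7, 8, 4, 6, 11, 12, 10, 14, 15, 9]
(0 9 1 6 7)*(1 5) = (0 9 5 1 6 7) = [9, 6, 2, 3, 4, 1, 7, 0, 8, 5]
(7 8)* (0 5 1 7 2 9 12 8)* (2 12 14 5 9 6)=[9, 7, 6, 3, 4, 1, 2, 0, 12, 14, 10, 11, 8, 13, 5]=(0 9 14 5 1 7)(2 6)(8 12)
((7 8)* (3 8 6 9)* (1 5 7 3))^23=(1 6 5 9 7)(3 8)=[0, 6, 2, 8, 4, 9, 5, 1, 3, 7]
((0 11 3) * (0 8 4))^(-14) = (0 11 3 8 4) = [11, 1, 2, 8, 0, 5, 6, 7, 4, 9, 10, 3]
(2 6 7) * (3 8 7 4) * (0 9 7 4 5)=(0 9 7 2 6 5)(3 8 4)=[9, 1, 6, 8, 3, 0, 5, 2, 4, 7]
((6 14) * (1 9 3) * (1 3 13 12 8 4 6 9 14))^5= (1 8 9 6 12 14 4 13)= [0, 8, 2, 3, 13, 5, 12, 7, 9, 6, 10, 11, 14, 1, 4]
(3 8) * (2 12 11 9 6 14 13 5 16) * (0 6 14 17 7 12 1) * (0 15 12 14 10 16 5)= (0 6 17 7 14 13)(1 15 12 11 9 10 16 2)(3 8)= [6, 15, 1, 8, 4, 5, 17, 14, 3, 10, 16, 9, 11, 0, 13, 12, 2, 7]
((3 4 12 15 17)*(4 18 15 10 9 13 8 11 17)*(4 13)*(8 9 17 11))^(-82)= (3 17 10 12 4 9 13 15 18)= [0, 1, 2, 17, 9, 5, 6, 7, 8, 13, 12, 11, 4, 15, 14, 18, 16, 10, 3]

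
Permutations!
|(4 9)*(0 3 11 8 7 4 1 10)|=|(0 3 11 8 7 4 9 1 10)|=9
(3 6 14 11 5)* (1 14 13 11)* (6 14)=(1 6 13 11 5 3 14)=[0, 6, 2, 14, 4, 3, 13, 7, 8, 9, 10, 5, 12, 11, 1]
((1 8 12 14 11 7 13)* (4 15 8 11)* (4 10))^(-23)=[0, 11, 2, 3, 15, 5, 6, 13, 12, 9, 4, 7, 14, 1, 10, 8]=(1 11 7 13)(4 15 8 12 14 10)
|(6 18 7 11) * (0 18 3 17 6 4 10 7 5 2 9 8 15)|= |(0 18 5 2 9 8 15)(3 17 6)(4 10 7 11)|= 84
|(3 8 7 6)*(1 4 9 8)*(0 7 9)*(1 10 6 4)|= 6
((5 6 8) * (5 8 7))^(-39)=(8)=[0, 1, 2, 3, 4, 5, 6, 7, 8]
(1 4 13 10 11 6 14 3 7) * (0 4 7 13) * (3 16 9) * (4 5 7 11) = (0 5 7 1 11 6 14 16 9 3 13 10 4) = [5, 11, 2, 13, 0, 7, 14, 1, 8, 3, 4, 6, 12, 10, 16, 15, 9]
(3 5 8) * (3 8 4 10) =(3 5 4 10) =[0, 1, 2, 5, 10, 4, 6, 7, 8, 9, 3]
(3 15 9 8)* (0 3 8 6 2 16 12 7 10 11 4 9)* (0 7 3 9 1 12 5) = [9, 12, 16, 15, 1, 0, 2, 10, 8, 6, 11, 4, 3, 13, 14, 7, 5] = (0 9 6 2 16 5)(1 12 3 15 7 10 11 4)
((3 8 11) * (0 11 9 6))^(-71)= [11, 1, 2, 8, 4, 5, 0, 7, 9, 6, 10, 3]= (0 11 3 8 9 6)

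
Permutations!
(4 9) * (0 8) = (0 8)(4 9) = [8, 1, 2, 3, 9, 5, 6, 7, 0, 4]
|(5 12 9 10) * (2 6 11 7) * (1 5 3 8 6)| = |(1 5 12 9 10 3 8 6 11 7 2)| = 11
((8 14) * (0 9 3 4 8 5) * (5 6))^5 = [14, 1, 2, 5, 0, 8, 4, 7, 9, 6, 10, 11, 12, 13, 3] = (0 14 3 5 8 9 6 4)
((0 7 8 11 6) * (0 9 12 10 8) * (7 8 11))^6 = (6 9 12 10 11) = [0, 1, 2, 3, 4, 5, 9, 7, 8, 12, 11, 6, 10]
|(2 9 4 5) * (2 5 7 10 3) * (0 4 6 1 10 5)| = 12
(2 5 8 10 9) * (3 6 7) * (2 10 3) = (2 5 8 3 6 7)(9 10) = [0, 1, 5, 6, 4, 8, 7, 2, 3, 10, 9]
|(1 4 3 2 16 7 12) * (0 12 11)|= 9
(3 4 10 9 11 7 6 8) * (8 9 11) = (3 4 10 11 7 6 9 8) = [0, 1, 2, 4, 10, 5, 9, 6, 3, 8, 11, 7]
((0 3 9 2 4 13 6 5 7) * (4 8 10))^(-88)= (13)= [0, 1, 2, 3, 4, 5, 6, 7, 8, 9, 10, 11, 12, 13]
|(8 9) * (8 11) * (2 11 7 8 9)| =5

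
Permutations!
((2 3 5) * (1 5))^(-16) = (5) = [0, 1, 2, 3, 4, 5]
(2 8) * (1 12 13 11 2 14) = (1 12 13 11 2 8 14) = [0, 12, 8, 3, 4, 5, 6, 7, 14, 9, 10, 2, 13, 11, 1]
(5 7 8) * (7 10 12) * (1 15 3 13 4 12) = (1 15 3 13 4 12 7 8 5 10) = [0, 15, 2, 13, 12, 10, 6, 8, 5, 9, 1, 11, 7, 4, 14, 3]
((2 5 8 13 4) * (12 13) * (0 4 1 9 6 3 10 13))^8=[2, 6, 8, 13, 5, 12, 10, 7, 0, 3, 1, 11, 4, 9]=(0 2 8)(1 6 10)(3 13 9)(4 5 12)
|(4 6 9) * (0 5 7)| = |(0 5 7)(4 6 9)| = 3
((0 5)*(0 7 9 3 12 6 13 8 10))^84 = [3, 1, 2, 8, 4, 12, 0, 6, 7, 13, 9, 11, 10, 5] = (0 3 8 7 6)(5 12 10 9 13)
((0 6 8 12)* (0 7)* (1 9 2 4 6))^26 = (0 7 12 8 6 4 2 9 1) = [7, 0, 9, 3, 2, 5, 4, 12, 6, 1, 10, 11, 8]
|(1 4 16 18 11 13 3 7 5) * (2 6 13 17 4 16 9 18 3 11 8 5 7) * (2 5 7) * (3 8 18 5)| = |(18)(1 16 8 7 2 6 13 11 17 4 9 5)| = 12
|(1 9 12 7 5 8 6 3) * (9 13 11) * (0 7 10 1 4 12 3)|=|(0 7 5 8 6)(1 13 11 9 3 4 12 10)|=40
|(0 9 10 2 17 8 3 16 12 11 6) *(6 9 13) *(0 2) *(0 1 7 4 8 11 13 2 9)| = |(0 2 17 11)(1 7 4 8 3 16 12 13 6 9 10)| = 44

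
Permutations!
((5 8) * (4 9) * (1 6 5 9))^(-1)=[0, 4, 2, 3, 9, 6, 1, 7, 5, 8]=(1 4 9 8 5 6)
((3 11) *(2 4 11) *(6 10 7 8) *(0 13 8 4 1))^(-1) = (0 1 2 3 11 4 7 10 6 8 13) = [1, 2, 3, 11, 7, 5, 8, 10, 13, 9, 6, 4, 12, 0]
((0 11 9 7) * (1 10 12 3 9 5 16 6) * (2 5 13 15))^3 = (0 15 16 10 9 11 2 6 12 7 13 5 1 3) = [15, 3, 6, 0, 4, 1, 12, 13, 8, 11, 9, 2, 7, 5, 14, 16, 10]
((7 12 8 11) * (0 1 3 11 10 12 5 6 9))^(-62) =(0 3 7 6)(1 11 5 9)(8 10 12) =[3, 11, 2, 7, 4, 9, 0, 6, 10, 1, 12, 5, 8]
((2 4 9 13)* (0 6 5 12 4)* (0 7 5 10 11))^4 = (2 4 7 9 5 13 12) = [0, 1, 4, 3, 7, 13, 6, 9, 8, 5, 10, 11, 2, 12]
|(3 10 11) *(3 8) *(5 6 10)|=|(3 5 6 10 11 8)|=6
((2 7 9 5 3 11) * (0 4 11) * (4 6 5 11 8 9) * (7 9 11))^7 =(0 3 5 6)(2 9 7 4 8 11) =[3, 1, 9, 5, 8, 6, 0, 4, 11, 7, 10, 2]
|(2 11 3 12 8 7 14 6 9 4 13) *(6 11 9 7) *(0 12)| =8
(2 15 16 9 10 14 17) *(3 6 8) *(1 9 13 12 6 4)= (1 9 10 14 17 2 15 16 13 12 6 8 3 4)= [0, 9, 15, 4, 1, 5, 8, 7, 3, 10, 14, 11, 6, 12, 17, 16, 13, 2]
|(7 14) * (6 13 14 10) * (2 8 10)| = 7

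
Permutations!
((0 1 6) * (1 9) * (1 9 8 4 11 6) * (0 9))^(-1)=(0 9 6 11 4 8)=[9, 1, 2, 3, 8, 5, 11, 7, 0, 6, 10, 4]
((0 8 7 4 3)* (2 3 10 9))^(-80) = [0, 1, 2, 3, 4, 5, 6, 7, 8, 9, 10] = (10)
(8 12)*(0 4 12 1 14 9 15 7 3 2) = (0 4 12 8 1 14 9 15 7 3 2) = [4, 14, 0, 2, 12, 5, 6, 3, 1, 15, 10, 11, 8, 13, 9, 7]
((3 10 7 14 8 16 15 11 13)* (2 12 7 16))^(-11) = [0, 1, 8, 10, 4, 5, 6, 12, 14, 9, 16, 13, 2, 3, 7, 11, 15] = (2 8 14 7 12)(3 10 16 15 11 13)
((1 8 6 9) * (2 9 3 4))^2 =(1 6 4 9 8 3 2) =[0, 6, 1, 2, 9, 5, 4, 7, 3, 8]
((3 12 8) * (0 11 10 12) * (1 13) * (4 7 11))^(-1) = (0 3 8 12 10 11 7 4)(1 13) = [3, 13, 2, 8, 0, 5, 6, 4, 12, 9, 11, 7, 10, 1]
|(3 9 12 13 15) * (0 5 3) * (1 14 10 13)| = |(0 5 3 9 12 1 14 10 13 15)| = 10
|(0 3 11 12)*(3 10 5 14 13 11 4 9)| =21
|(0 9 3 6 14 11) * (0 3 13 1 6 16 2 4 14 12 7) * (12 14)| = |(0 9 13 1 6 14 11 3 16 2 4 12 7)| = 13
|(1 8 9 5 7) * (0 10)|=|(0 10)(1 8 9 5 7)|=10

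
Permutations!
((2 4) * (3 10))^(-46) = (10) = [0, 1, 2, 3, 4, 5, 6, 7, 8, 9, 10]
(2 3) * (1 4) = (1 4)(2 3) = [0, 4, 3, 2, 1]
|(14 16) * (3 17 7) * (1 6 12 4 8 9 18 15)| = 24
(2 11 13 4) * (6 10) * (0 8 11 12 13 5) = [8, 1, 12, 3, 2, 0, 10, 7, 11, 9, 6, 5, 13, 4] = (0 8 11 5)(2 12 13 4)(6 10)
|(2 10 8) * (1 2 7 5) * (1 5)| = |(1 2 10 8 7)| = 5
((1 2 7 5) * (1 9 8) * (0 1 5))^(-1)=(0 7 2 1)(5 8 9)=[7, 0, 1, 3, 4, 8, 6, 2, 9, 5]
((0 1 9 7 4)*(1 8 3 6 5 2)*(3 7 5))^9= [8, 9, 1, 6, 0, 2, 3, 4, 7, 5]= (0 8 7 4)(1 9 5 2)(3 6)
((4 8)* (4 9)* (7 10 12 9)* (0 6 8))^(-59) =[12, 1, 2, 3, 10, 5, 9, 0, 4, 7, 6, 11, 8] =(0 12 8 4 10 6 9 7)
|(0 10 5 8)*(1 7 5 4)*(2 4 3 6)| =10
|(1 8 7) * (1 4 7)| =|(1 8)(4 7)| =2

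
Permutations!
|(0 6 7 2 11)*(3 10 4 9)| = 20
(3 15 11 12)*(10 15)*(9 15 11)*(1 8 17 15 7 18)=(1 8 17 15 9 7 18)(3 10 11 12)=[0, 8, 2, 10, 4, 5, 6, 18, 17, 7, 11, 12, 3, 13, 14, 9, 16, 15, 1]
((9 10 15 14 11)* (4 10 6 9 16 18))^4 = (4 11 10 16 15 18 14) = [0, 1, 2, 3, 11, 5, 6, 7, 8, 9, 16, 10, 12, 13, 4, 18, 15, 17, 14]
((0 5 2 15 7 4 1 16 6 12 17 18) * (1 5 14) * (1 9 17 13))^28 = (0 17 14 18 9)(1 12 16 13 6)(2 4 15 5 7) = [17, 12, 4, 3, 15, 7, 1, 2, 8, 0, 10, 11, 16, 6, 18, 5, 13, 14, 9]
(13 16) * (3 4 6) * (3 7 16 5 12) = [0, 1, 2, 4, 6, 12, 7, 16, 8, 9, 10, 11, 3, 5, 14, 15, 13] = (3 4 6 7 16 13 5 12)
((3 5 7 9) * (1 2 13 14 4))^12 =(1 13 4 2 14) =[0, 13, 14, 3, 2, 5, 6, 7, 8, 9, 10, 11, 12, 4, 1]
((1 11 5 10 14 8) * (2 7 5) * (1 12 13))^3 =[0, 7, 10, 3, 4, 8, 6, 14, 1, 9, 12, 5, 11, 2, 13] =(1 7 14 13 2 10 12 11 5 8)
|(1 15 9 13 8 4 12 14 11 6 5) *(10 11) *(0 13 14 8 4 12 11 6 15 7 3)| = 26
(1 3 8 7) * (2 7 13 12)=(1 3 8 13 12 2 7)=[0, 3, 7, 8, 4, 5, 6, 1, 13, 9, 10, 11, 2, 12]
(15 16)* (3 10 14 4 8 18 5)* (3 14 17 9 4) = (3 10 17 9 4 8 18 5 14)(15 16) = [0, 1, 2, 10, 8, 14, 6, 7, 18, 4, 17, 11, 12, 13, 3, 16, 15, 9, 5]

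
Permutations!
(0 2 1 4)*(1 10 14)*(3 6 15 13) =(0 2 10 14 1 4)(3 6 15 13) =[2, 4, 10, 6, 0, 5, 15, 7, 8, 9, 14, 11, 12, 3, 1, 13]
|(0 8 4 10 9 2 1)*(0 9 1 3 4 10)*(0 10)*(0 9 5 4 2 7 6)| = |(0 8 9 7 6)(1 5 4 10)(2 3)| = 20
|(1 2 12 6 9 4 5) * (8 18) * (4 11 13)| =|(1 2 12 6 9 11 13 4 5)(8 18)| =18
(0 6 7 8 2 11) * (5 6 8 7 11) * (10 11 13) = (0 8 2 5 6 13 10 11) = [8, 1, 5, 3, 4, 6, 13, 7, 2, 9, 11, 0, 12, 10]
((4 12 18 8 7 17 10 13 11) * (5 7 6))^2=(4 18 6 7 10 11 12 8 5 17 13)=[0, 1, 2, 3, 18, 17, 7, 10, 5, 9, 11, 12, 8, 4, 14, 15, 16, 13, 6]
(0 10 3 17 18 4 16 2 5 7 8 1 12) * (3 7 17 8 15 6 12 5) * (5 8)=[10, 8, 3, 5, 16, 17, 12, 15, 1, 9, 7, 11, 0, 13, 14, 6, 2, 18, 4]=(0 10 7 15 6 12)(1 8)(2 3 5 17 18 4 16)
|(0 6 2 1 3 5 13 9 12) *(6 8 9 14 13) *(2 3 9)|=6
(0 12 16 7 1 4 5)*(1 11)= (0 12 16 7 11 1 4 5)= [12, 4, 2, 3, 5, 0, 6, 11, 8, 9, 10, 1, 16, 13, 14, 15, 7]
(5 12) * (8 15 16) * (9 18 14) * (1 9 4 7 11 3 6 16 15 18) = (1 9)(3 6 16 8 18 14 4 7 11)(5 12) = [0, 9, 2, 6, 7, 12, 16, 11, 18, 1, 10, 3, 5, 13, 4, 15, 8, 17, 14]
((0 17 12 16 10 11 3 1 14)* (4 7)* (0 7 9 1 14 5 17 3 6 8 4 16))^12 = [5, 8, 2, 17, 11, 4, 16, 0, 10, 6, 14, 7, 1, 13, 12, 15, 3, 9] = (0 5 4 11 7)(1 8 10 14 12)(3 17 9 6 16)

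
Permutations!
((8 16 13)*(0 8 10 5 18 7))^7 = [7, 1, 2, 3, 4, 10, 6, 18, 0, 9, 13, 11, 12, 16, 14, 15, 8, 17, 5] = (0 7 18 5 10 13 16 8)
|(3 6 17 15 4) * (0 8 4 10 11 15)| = |(0 8 4 3 6 17)(10 11 15)| = 6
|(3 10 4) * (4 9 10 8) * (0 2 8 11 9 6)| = |(0 2 8 4 3 11 9 10 6)| = 9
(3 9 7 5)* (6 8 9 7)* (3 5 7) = (6 8 9) = [0, 1, 2, 3, 4, 5, 8, 7, 9, 6]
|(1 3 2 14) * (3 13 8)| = 6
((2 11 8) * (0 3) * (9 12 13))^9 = (13)(0 3) = [3, 1, 2, 0, 4, 5, 6, 7, 8, 9, 10, 11, 12, 13]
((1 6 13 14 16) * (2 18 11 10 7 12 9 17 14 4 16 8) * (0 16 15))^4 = (0 13 16 4 1 15 6)(2 7 14 11 9)(8 10 17 18 12) = [13, 15, 7, 3, 1, 5, 0, 14, 10, 2, 17, 9, 8, 16, 11, 6, 4, 18, 12]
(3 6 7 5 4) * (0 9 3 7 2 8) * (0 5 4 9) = (2 8 5 9 3 6)(4 7) = [0, 1, 8, 6, 7, 9, 2, 4, 5, 3]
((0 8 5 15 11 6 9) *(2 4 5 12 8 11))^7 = (0 9 6 11)(2 15 5 4)(8 12) = [9, 1, 15, 3, 2, 4, 11, 7, 12, 6, 10, 0, 8, 13, 14, 5]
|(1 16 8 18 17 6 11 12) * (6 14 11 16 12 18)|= |(1 12)(6 16 8)(11 18 17 14)|= 12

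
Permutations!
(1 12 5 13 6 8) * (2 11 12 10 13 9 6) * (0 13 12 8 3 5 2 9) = [13, 10, 11, 5, 4, 0, 3, 7, 1, 6, 12, 8, 2, 9] = (0 13 9 6 3 5)(1 10 12 2 11 8)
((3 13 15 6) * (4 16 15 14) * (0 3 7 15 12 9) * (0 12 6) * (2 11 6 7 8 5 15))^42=(0 14 7 6 15 13 16 11 5 3 4 2 8)=[14, 1, 8, 4, 2, 3, 15, 6, 0, 9, 10, 5, 12, 16, 7, 13, 11]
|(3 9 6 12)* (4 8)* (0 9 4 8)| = |(0 9 6 12 3 4)| = 6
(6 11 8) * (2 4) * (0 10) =(0 10)(2 4)(6 11 8) =[10, 1, 4, 3, 2, 5, 11, 7, 6, 9, 0, 8]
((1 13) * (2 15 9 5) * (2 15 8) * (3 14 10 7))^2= (3 10)(5 9 15)(7 14)= [0, 1, 2, 10, 4, 9, 6, 14, 8, 15, 3, 11, 12, 13, 7, 5]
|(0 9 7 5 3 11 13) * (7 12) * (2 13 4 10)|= |(0 9 12 7 5 3 11 4 10 2 13)|= 11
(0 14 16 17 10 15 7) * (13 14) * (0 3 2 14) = [13, 1, 14, 2, 4, 5, 6, 3, 8, 9, 15, 11, 12, 0, 16, 7, 17, 10] = (0 13)(2 14 16 17 10 15 7 3)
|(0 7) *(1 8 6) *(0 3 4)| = |(0 7 3 4)(1 8 6)| = 12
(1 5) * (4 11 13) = [0, 5, 2, 3, 11, 1, 6, 7, 8, 9, 10, 13, 12, 4] = (1 5)(4 11 13)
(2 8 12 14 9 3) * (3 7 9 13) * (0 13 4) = (0 13 3 2 8 12 14 4)(7 9) = [13, 1, 8, 2, 0, 5, 6, 9, 12, 7, 10, 11, 14, 3, 4]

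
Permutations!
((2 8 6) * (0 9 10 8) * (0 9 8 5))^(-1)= (0 5 10 9 2 6 8)= [5, 1, 6, 3, 4, 10, 8, 7, 0, 2, 9]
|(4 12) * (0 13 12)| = |(0 13 12 4)| = 4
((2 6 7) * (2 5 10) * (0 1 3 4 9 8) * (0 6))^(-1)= [2, 0, 10, 1, 3, 7, 8, 6, 9, 4, 5]= (0 2 10 5 7 6 8 9 4 3 1)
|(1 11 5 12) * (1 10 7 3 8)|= |(1 11 5 12 10 7 3 8)|= 8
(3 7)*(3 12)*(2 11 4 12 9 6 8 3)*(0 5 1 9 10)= (0 5 1 9 6 8 3 7 10)(2 11 4 12)= [5, 9, 11, 7, 12, 1, 8, 10, 3, 6, 0, 4, 2]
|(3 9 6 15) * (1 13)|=4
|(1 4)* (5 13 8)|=6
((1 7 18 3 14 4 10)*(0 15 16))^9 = (1 18 14 10 7 3 4) = [0, 18, 2, 4, 1, 5, 6, 3, 8, 9, 7, 11, 12, 13, 10, 15, 16, 17, 14]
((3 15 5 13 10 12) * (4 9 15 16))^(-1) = (3 12 10 13 5 15 9 4 16) = [0, 1, 2, 12, 16, 15, 6, 7, 8, 4, 13, 11, 10, 5, 14, 9, 3]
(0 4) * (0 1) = (0 4 1) = [4, 0, 2, 3, 1]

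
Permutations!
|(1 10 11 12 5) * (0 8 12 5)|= 12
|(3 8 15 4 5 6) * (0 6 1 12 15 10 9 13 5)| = |(0 6 3 8 10 9 13 5 1 12 15 4)| = 12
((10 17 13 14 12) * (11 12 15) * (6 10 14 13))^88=(6 10 17)=[0, 1, 2, 3, 4, 5, 10, 7, 8, 9, 17, 11, 12, 13, 14, 15, 16, 6]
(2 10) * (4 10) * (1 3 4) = (1 3 4 10 2) = [0, 3, 1, 4, 10, 5, 6, 7, 8, 9, 2]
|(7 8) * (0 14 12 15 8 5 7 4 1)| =14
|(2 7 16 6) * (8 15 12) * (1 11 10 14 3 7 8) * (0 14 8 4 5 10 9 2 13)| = |(0 14 3 7 16 6 13)(1 11 9 2 4 5 10 8 15 12)| = 70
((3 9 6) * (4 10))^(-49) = (3 6 9)(4 10) = [0, 1, 2, 6, 10, 5, 9, 7, 8, 3, 4]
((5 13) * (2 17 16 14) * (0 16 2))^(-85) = (0 14 16)(2 17)(5 13) = [14, 1, 17, 3, 4, 13, 6, 7, 8, 9, 10, 11, 12, 5, 16, 15, 0, 2]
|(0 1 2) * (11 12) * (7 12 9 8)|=|(0 1 2)(7 12 11 9 8)|=15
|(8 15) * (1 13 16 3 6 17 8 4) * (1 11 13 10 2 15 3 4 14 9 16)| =20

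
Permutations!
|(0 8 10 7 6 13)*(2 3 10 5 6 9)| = |(0 8 5 6 13)(2 3 10 7 9)| = 5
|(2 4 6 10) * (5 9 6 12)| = 7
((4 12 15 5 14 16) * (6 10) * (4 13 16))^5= (6 10)(13 16)= [0, 1, 2, 3, 4, 5, 10, 7, 8, 9, 6, 11, 12, 16, 14, 15, 13]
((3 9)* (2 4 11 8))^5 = [0, 1, 4, 9, 11, 5, 6, 7, 2, 3, 10, 8] = (2 4 11 8)(3 9)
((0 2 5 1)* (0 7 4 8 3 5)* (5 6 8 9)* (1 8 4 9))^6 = (1 6 8 9)(3 5 7 4) = [0, 6, 2, 5, 3, 7, 8, 4, 9, 1]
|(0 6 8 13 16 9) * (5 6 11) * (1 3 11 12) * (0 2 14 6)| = |(0 12 1 3 11 5)(2 14 6 8 13 16 9)| = 42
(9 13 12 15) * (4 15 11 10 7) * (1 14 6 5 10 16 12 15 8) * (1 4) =(1 14 6 5 10 7)(4 8)(9 13 15)(11 16 12) =[0, 14, 2, 3, 8, 10, 5, 1, 4, 13, 7, 16, 11, 15, 6, 9, 12]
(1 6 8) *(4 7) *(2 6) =[0, 2, 6, 3, 7, 5, 8, 4, 1] =(1 2 6 8)(4 7)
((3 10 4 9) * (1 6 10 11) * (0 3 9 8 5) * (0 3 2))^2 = [0, 10, 2, 1, 5, 11, 4, 7, 3, 9, 8, 6] = (1 10 8 3)(4 5 11 6)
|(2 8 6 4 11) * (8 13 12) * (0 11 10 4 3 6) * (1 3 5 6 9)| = |(0 11 2 13 12 8)(1 3 9)(4 10)(5 6)| = 6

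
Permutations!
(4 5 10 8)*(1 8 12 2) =(1 8 4 5 10 12 2) =[0, 8, 1, 3, 5, 10, 6, 7, 4, 9, 12, 11, 2]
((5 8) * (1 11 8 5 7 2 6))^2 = (1 8 2)(6 11 7) = [0, 8, 1, 3, 4, 5, 11, 6, 2, 9, 10, 7]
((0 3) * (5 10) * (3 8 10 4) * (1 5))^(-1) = (0 3 4 5 1 10 8) = [3, 10, 2, 4, 5, 1, 6, 7, 0, 9, 8]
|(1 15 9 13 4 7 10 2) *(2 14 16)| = |(1 15 9 13 4 7 10 14 16 2)| = 10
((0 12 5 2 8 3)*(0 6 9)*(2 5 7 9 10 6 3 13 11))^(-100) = (13) = [0, 1, 2, 3, 4, 5, 6, 7, 8, 9, 10, 11, 12, 13]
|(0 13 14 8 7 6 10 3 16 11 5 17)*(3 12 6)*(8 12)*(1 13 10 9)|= 18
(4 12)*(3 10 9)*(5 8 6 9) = (3 10 5 8 6 9)(4 12) = [0, 1, 2, 10, 12, 8, 9, 7, 6, 3, 5, 11, 4]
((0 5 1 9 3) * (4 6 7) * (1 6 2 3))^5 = (0 2 7 5 3 4 6)(1 9) = [2, 9, 7, 4, 6, 3, 0, 5, 8, 1]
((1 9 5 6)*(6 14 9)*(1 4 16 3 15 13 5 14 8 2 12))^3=[0, 16, 6, 5, 15, 12, 3, 7, 1, 14, 10, 11, 4, 2, 9, 8, 13]=(1 16 13 2 6 3 5 12 4 15 8)(9 14)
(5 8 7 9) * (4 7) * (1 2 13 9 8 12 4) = (1 2 13 9 5 12 4 7 8) = [0, 2, 13, 3, 7, 12, 6, 8, 1, 5, 10, 11, 4, 9]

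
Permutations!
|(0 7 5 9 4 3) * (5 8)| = |(0 7 8 5 9 4 3)| = 7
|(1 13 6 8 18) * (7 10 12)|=15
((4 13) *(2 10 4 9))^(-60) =[0, 1, 2, 3, 4, 5, 6, 7, 8, 9, 10, 11, 12, 13] =(13)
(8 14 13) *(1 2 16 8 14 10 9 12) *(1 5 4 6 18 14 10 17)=(1 2 16 8 17)(4 6 18 14 13 10 9 12 5)=[0, 2, 16, 3, 6, 4, 18, 7, 17, 12, 9, 11, 5, 10, 13, 15, 8, 1, 14]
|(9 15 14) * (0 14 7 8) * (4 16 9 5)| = |(0 14 5 4 16 9 15 7 8)| = 9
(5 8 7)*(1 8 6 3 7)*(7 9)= (1 8)(3 9 7 5 6)= [0, 8, 2, 9, 4, 6, 3, 5, 1, 7]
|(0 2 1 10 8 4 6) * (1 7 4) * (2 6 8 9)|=14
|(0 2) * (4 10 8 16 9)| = 10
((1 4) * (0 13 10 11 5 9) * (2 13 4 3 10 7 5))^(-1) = (0 9 5 7 13 2 11 10 3 1 4) = [9, 4, 11, 1, 0, 7, 6, 13, 8, 5, 3, 10, 12, 2]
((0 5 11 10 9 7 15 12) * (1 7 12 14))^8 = (15)(0 11 9)(5 10 12) = [11, 1, 2, 3, 4, 10, 6, 7, 8, 0, 12, 9, 5, 13, 14, 15]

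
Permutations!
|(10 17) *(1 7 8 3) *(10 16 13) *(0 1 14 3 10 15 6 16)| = 12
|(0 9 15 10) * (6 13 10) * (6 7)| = |(0 9 15 7 6 13 10)| = 7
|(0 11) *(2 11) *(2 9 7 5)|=|(0 9 7 5 2 11)|=6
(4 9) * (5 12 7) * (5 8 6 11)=[0, 1, 2, 3, 9, 12, 11, 8, 6, 4, 10, 5, 7]=(4 9)(5 12 7 8 6 11)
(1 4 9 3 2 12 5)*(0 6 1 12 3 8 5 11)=[6, 4, 3, 2, 9, 12, 1, 7, 5, 8, 10, 0, 11]=(0 6 1 4 9 8 5 12 11)(2 3)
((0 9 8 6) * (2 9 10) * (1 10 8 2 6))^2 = (0 1 6 8 10) = [1, 6, 2, 3, 4, 5, 8, 7, 10, 9, 0]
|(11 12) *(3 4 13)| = 6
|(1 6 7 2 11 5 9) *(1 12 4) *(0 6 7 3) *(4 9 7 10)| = 12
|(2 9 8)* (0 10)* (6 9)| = 4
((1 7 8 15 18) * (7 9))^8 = (1 7 15)(8 18 9) = [0, 7, 2, 3, 4, 5, 6, 15, 18, 8, 10, 11, 12, 13, 14, 1, 16, 17, 9]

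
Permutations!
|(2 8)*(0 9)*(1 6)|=2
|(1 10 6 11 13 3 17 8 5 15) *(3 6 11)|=|(1 10 11 13 6 3 17 8 5 15)|=10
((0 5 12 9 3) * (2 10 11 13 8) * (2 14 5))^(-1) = (0 3 9 12 5 14 8 13 11 10 2) = [3, 1, 0, 9, 4, 14, 6, 7, 13, 12, 2, 10, 5, 11, 8]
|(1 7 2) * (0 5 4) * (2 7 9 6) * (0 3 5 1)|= |(0 1 9 6 2)(3 5 4)|= 15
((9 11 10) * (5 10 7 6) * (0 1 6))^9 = (0 1 6 5 10 9 11 7) = [1, 6, 2, 3, 4, 10, 5, 0, 8, 11, 9, 7]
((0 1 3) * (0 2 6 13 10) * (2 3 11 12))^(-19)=[6, 13, 1, 3, 4, 5, 11, 7, 8, 9, 2, 10, 0, 12]=(0 6 11 10 2 1 13 12)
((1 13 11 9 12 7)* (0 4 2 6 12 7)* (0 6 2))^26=(1 13 11 9 7)=[0, 13, 2, 3, 4, 5, 6, 1, 8, 7, 10, 9, 12, 11]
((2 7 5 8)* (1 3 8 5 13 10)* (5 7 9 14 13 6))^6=(1 13 9 8)(2 3 10 14)=[0, 13, 3, 10, 4, 5, 6, 7, 1, 8, 14, 11, 12, 9, 2]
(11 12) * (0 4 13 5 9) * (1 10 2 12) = (0 4 13 5 9)(1 10 2 12 11) = [4, 10, 12, 3, 13, 9, 6, 7, 8, 0, 2, 1, 11, 5]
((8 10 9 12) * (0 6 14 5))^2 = [14, 1, 2, 3, 4, 6, 5, 7, 9, 8, 12, 11, 10, 13, 0] = (0 14)(5 6)(8 9)(10 12)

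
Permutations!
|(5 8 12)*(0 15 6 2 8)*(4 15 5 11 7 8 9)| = |(0 5)(2 9 4 15 6)(7 8 12 11)| = 20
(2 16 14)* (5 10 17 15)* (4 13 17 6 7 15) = [0, 1, 16, 3, 13, 10, 7, 15, 8, 9, 6, 11, 12, 17, 2, 5, 14, 4] = (2 16 14)(4 13 17)(5 10 6 7 15)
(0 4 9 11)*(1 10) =[4, 10, 2, 3, 9, 5, 6, 7, 8, 11, 1, 0] =(0 4 9 11)(1 10)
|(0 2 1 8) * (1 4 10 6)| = |(0 2 4 10 6 1 8)| = 7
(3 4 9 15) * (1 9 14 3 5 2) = (1 9 15 5 2)(3 4 14) = [0, 9, 1, 4, 14, 2, 6, 7, 8, 15, 10, 11, 12, 13, 3, 5]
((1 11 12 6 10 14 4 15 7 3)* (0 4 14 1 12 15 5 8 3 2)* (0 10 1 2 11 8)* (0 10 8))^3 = (15)(0 10 3 1 5 8 6 4 2 12) = [10, 5, 12, 1, 2, 8, 4, 7, 6, 9, 3, 11, 0, 13, 14, 15]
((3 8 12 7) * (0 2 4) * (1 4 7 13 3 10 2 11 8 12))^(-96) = (13)(0 4 1 8 11) = [4, 8, 2, 3, 1, 5, 6, 7, 11, 9, 10, 0, 12, 13]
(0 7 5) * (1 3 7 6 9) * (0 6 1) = (0 1 3 7 5 6 9) = [1, 3, 2, 7, 4, 6, 9, 5, 8, 0]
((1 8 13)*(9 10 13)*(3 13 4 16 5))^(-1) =(1 13 3 5 16 4 10 9 8) =[0, 13, 2, 5, 10, 16, 6, 7, 1, 8, 9, 11, 12, 3, 14, 15, 4]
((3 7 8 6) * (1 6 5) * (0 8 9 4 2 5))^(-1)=(0 8)(1 5 2 4 9 7 3 6)=[8, 5, 4, 6, 9, 2, 1, 3, 0, 7]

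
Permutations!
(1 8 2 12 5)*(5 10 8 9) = (1 9 5)(2 12 10 8) = [0, 9, 12, 3, 4, 1, 6, 7, 2, 5, 8, 11, 10]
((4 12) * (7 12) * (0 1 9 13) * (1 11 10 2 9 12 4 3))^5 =(0 13 9 2 10 11)(1 3 12)(4 7) =[13, 3, 10, 12, 7, 5, 6, 4, 8, 2, 11, 0, 1, 9]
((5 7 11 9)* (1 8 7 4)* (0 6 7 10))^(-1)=(0 10 8 1 4 5 9 11 7 6)=[10, 4, 2, 3, 5, 9, 0, 6, 1, 11, 8, 7]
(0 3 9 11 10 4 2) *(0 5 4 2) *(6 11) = [3, 1, 5, 9, 0, 4, 11, 7, 8, 6, 2, 10] = (0 3 9 6 11 10 2 5 4)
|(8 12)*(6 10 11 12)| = |(6 10 11 12 8)| = 5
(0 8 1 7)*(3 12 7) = [8, 3, 2, 12, 4, 5, 6, 0, 1, 9, 10, 11, 7] = (0 8 1 3 12 7)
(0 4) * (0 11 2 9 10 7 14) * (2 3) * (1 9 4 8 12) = (0 8 12 1 9 10 7 14)(2 4 11 3) = [8, 9, 4, 2, 11, 5, 6, 14, 12, 10, 7, 3, 1, 13, 0]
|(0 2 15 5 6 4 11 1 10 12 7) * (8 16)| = 22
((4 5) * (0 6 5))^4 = (6) = [0, 1, 2, 3, 4, 5, 6]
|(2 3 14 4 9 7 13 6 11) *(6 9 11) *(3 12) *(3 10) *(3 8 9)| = |(2 12 10 8 9 7 13 3 14 4 11)| = 11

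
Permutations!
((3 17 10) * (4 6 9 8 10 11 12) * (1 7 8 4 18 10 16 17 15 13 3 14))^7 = (1 18 17 7 10 11 8 14 12 16)(3 15 13)(4 6 9) = [0, 18, 2, 15, 6, 5, 9, 10, 14, 4, 11, 8, 16, 3, 12, 13, 1, 7, 17]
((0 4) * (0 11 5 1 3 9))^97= (0 9 3 1 5 11 4)= [9, 5, 2, 1, 0, 11, 6, 7, 8, 3, 10, 4]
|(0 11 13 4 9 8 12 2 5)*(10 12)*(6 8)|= 11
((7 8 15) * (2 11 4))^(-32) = (2 11 4)(7 8 15) = [0, 1, 11, 3, 2, 5, 6, 8, 15, 9, 10, 4, 12, 13, 14, 7]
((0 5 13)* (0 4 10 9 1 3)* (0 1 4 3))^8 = [3, 13, 2, 5, 9, 1, 6, 7, 8, 10, 4, 11, 12, 0] = (0 3 5 1 13)(4 9 10)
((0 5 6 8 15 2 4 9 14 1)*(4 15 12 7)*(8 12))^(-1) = (0 1 14 9 4 7 12 6 5)(2 15) = [1, 14, 15, 3, 7, 0, 5, 12, 8, 4, 10, 11, 6, 13, 9, 2]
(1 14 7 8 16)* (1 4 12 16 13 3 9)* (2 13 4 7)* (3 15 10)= [0, 14, 13, 9, 12, 5, 6, 8, 4, 1, 3, 11, 16, 15, 2, 10, 7]= (1 14 2 13 15 10 3 9)(4 12 16 7 8)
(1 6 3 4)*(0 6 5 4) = (0 6 3)(1 5 4) = [6, 5, 2, 0, 1, 4, 3]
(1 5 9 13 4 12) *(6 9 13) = [0, 5, 2, 3, 12, 13, 9, 7, 8, 6, 10, 11, 1, 4] = (1 5 13 4 12)(6 9)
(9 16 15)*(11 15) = (9 16 11 15) = [0, 1, 2, 3, 4, 5, 6, 7, 8, 16, 10, 15, 12, 13, 14, 9, 11]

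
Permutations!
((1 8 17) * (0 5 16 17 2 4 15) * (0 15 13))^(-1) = (0 13 4 2 8 1 17 16 5) = [13, 17, 8, 3, 2, 0, 6, 7, 1, 9, 10, 11, 12, 4, 14, 15, 5, 16]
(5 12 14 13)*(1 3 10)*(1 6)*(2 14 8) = (1 3 10 6)(2 14 13 5 12 8) = [0, 3, 14, 10, 4, 12, 1, 7, 2, 9, 6, 11, 8, 5, 13]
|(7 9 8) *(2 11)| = 6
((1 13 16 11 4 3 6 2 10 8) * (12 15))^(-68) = (1 16 4 6 10)(2 8 13 11 3) = [0, 16, 8, 2, 6, 5, 10, 7, 13, 9, 1, 3, 12, 11, 14, 15, 4]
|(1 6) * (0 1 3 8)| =|(0 1 6 3 8)| =5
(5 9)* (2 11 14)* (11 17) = (2 17 11 14)(5 9) = [0, 1, 17, 3, 4, 9, 6, 7, 8, 5, 10, 14, 12, 13, 2, 15, 16, 11]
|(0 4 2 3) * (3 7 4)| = 6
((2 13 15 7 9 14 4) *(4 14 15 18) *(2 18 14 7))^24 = (18) = [0, 1, 2, 3, 4, 5, 6, 7, 8, 9, 10, 11, 12, 13, 14, 15, 16, 17, 18]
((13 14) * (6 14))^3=(14)=[0, 1, 2, 3, 4, 5, 6, 7, 8, 9, 10, 11, 12, 13, 14]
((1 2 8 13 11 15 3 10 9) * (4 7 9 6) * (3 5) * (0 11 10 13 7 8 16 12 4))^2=(0 15 3 10)(1 16 4 7)(2 12 8 9)(5 13 6 11)=[15, 16, 12, 10, 7, 13, 11, 1, 9, 2, 0, 5, 8, 6, 14, 3, 4]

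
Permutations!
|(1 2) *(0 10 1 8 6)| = 6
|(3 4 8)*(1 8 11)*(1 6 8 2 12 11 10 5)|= 10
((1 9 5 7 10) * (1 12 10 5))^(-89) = (1 9)(5 7)(10 12) = [0, 9, 2, 3, 4, 7, 6, 5, 8, 1, 12, 11, 10]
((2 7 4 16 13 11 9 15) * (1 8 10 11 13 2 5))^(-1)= (1 5 15 9 11 10 8)(2 16 4 7)= [0, 5, 16, 3, 7, 15, 6, 2, 1, 11, 8, 10, 12, 13, 14, 9, 4]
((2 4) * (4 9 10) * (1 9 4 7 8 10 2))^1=(1 9 2 4)(7 8 10)=[0, 9, 4, 3, 1, 5, 6, 8, 10, 2, 7]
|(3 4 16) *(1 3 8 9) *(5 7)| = |(1 3 4 16 8 9)(5 7)| = 6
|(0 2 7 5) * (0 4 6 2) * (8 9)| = 10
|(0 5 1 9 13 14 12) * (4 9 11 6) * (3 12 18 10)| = |(0 5 1 11 6 4 9 13 14 18 10 3 12)| = 13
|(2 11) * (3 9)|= |(2 11)(3 9)|= 2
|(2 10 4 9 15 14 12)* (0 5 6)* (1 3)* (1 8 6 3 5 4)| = |(0 4 9 15 14 12 2 10 1 5 3 8 6)| = 13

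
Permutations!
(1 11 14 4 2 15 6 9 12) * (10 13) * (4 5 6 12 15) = (1 11 14 5 6 9 15 12)(2 4)(10 13) = [0, 11, 4, 3, 2, 6, 9, 7, 8, 15, 13, 14, 1, 10, 5, 12]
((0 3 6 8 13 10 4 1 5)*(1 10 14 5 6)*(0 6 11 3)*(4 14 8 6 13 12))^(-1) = (1 3 11)(4 12 8 13 5 14 10) = [0, 3, 2, 11, 12, 14, 6, 7, 13, 9, 4, 1, 8, 5, 10]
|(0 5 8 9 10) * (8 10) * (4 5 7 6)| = 6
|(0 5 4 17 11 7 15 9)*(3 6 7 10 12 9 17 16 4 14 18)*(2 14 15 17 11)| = 14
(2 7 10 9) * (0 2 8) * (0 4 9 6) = (0 2 7 10 6)(4 9 8) = [2, 1, 7, 3, 9, 5, 0, 10, 4, 8, 6]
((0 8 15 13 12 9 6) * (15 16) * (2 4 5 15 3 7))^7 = [5, 1, 6, 12, 0, 8, 4, 9, 15, 2, 10, 11, 7, 3, 14, 16, 13] = (0 5 8 15 16 13 3 12 7 9 2 6 4)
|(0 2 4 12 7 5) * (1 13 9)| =6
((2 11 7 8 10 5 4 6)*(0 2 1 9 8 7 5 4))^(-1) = (0 5 11 2)(1 6 4 10 8 9) = [5, 6, 0, 3, 10, 11, 4, 7, 9, 1, 8, 2]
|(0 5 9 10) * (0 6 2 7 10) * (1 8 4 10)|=|(0 5 9)(1 8 4 10 6 2 7)|=21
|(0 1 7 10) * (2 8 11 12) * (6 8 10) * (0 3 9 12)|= 30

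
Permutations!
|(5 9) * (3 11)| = |(3 11)(5 9)| = 2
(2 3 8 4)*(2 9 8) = (2 3)(4 9 8) = [0, 1, 3, 2, 9, 5, 6, 7, 4, 8]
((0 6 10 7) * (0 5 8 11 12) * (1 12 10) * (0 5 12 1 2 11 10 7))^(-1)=(0 10 8 5 12 7 11 2 6)=[10, 1, 6, 3, 4, 12, 0, 11, 5, 9, 8, 2, 7]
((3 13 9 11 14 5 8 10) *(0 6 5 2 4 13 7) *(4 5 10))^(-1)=(0 7 3 10 6)(2 14 11 9 13 4 8 5)=[7, 1, 14, 10, 8, 2, 0, 3, 5, 13, 6, 9, 12, 4, 11]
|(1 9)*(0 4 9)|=4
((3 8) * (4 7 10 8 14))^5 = (3 8 10 7 4 14) = [0, 1, 2, 8, 14, 5, 6, 4, 10, 9, 7, 11, 12, 13, 3]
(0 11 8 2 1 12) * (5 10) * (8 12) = (0 11 12)(1 8 2)(5 10) = [11, 8, 1, 3, 4, 10, 6, 7, 2, 9, 5, 12, 0]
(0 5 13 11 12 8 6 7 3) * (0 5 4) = (0 4)(3 5 13 11 12 8 6 7) = [4, 1, 2, 5, 0, 13, 7, 3, 6, 9, 10, 12, 8, 11]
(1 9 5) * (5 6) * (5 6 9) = (9)(1 5) = [0, 5, 2, 3, 4, 1, 6, 7, 8, 9]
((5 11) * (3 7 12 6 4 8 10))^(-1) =(3 10 8 4 6 12 7)(5 11) =[0, 1, 2, 10, 6, 11, 12, 3, 4, 9, 8, 5, 7]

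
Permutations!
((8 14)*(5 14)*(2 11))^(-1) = (2 11)(5 8 14) = [0, 1, 11, 3, 4, 8, 6, 7, 14, 9, 10, 2, 12, 13, 5]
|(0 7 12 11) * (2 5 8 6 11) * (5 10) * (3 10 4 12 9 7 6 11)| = |(0 6 3 10 5 8 11)(2 4 12)(7 9)| = 42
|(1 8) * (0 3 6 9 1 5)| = 7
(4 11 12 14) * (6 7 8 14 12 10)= (4 11 10 6 7 8 14)= [0, 1, 2, 3, 11, 5, 7, 8, 14, 9, 6, 10, 12, 13, 4]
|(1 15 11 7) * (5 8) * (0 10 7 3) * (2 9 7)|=18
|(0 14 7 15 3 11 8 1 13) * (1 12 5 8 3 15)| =|(15)(0 14 7 1 13)(3 11)(5 8 12)| =30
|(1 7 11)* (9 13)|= |(1 7 11)(9 13)|= 6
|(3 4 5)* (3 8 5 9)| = |(3 4 9)(5 8)| = 6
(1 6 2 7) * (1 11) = (1 6 2 7 11) = [0, 6, 7, 3, 4, 5, 2, 11, 8, 9, 10, 1]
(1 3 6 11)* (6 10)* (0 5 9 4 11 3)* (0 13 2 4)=[5, 13, 4, 10, 11, 9, 3, 7, 8, 0, 6, 1, 12, 2]=(0 5 9)(1 13 2 4 11)(3 10 6)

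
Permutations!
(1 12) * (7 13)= (1 12)(7 13)= [0, 12, 2, 3, 4, 5, 6, 13, 8, 9, 10, 11, 1, 7]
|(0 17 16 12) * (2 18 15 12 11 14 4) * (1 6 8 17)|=13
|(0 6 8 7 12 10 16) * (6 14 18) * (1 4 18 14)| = |(0 1 4 18 6 8 7 12 10 16)| = 10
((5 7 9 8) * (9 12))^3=(5 9 7 8 12)=[0, 1, 2, 3, 4, 9, 6, 8, 12, 7, 10, 11, 5]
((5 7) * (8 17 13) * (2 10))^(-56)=(8 17 13)=[0, 1, 2, 3, 4, 5, 6, 7, 17, 9, 10, 11, 12, 8, 14, 15, 16, 13]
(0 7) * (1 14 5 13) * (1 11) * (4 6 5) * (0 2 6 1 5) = (0 7 2 6)(1 14 4)(5 13 11) = [7, 14, 6, 3, 1, 13, 0, 2, 8, 9, 10, 5, 12, 11, 4]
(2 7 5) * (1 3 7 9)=(1 3 7 5 2 9)=[0, 3, 9, 7, 4, 2, 6, 5, 8, 1]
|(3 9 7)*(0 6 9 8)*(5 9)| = 7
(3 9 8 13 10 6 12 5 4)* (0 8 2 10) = (0 8 13)(2 10 6 12 5 4 3 9) = [8, 1, 10, 9, 3, 4, 12, 7, 13, 2, 6, 11, 5, 0]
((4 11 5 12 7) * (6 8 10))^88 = (4 12 11 7 5)(6 8 10) = [0, 1, 2, 3, 12, 4, 8, 5, 10, 9, 6, 7, 11]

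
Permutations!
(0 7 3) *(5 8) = (0 7 3)(5 8) = [7, 1, 2, 0, 4, 8, 6, 3, 5]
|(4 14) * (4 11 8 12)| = |(4 14 11 8 12)| = 5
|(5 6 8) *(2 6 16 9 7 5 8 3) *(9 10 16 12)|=12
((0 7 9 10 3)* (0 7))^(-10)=(3 9)(7 10)=[0, 1, 2, 9, 4, 5, 6, 10, 8, 3, 7]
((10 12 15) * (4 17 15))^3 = [0, 1, 2, 3, 10, 5, 6, 7, 8, 9, 17, 11, 15, 13, 14, 4, 16, 12] = (4 10 17 12 15)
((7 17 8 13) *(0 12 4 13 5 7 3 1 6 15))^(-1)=(0 15 6 1 3 13 4 12)(5 8 17 7)=[15, 3, 2, 13, 12, 8, 1, 5, 17, 9, 10, 11, 0, 4, 14, 6, 16, 7]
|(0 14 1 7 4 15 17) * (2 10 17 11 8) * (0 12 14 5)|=22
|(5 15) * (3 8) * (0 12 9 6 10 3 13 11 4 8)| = |(0 12 9 6 10 3)(4 8 13 11)(5 15)| = 12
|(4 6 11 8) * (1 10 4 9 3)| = 8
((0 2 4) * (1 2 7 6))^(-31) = (0 4 2 1 6 7) = [4, 6, 1, 3, 2, 5, 7, 0]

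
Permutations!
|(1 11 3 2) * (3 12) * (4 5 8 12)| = |(1 11 4 5 8 12 3 2)| = 8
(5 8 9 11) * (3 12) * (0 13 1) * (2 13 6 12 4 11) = (0 6 12 3 4 11 5 8 9 2 13 1) = [6, 0, 13, 4, 11, 8, 12, 7, 9, 2, 10, 5, 3, 1]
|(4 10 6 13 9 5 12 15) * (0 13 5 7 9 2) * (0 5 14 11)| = |(0 13 2 5 12 15 4 10 6 14 11)(7 9)| = 22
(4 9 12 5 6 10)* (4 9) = (5 6 10 9 12) = [0, 1, 2, 3, 4, 6, 10, 7, 8, 12, 9, 11, 5]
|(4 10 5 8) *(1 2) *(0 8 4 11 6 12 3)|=|(0 8 11 6 12 3)(1 2)(4 10 5)|=6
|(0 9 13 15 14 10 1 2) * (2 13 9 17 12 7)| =|(0 17 12 7 2)(1 13 15 14 10)| =5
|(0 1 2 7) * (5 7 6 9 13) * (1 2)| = |(0 2 6 9 13 5 7)| = 7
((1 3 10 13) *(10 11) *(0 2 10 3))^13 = [13, 10, 1, 11, 4, 5, 6, 7, 8, 9, 0, 3, 12, 2] = (0 13 2 1 10)(3 11)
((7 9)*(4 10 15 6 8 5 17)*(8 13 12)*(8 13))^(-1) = [0, 1, 2, 3, 17, 8, 15, 9, 6, 7, 4, 11, 13, 12, 14, 10, 16, 5] = (4 17 5 8 6 15 10)(7 9)(12 13)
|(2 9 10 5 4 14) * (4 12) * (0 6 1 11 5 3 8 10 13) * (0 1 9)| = 33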